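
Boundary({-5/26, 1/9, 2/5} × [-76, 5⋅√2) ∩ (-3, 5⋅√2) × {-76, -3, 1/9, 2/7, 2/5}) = {-5/26, 1/9, 2/5} × {-76, -3, 1/9, 2/7, 2/5}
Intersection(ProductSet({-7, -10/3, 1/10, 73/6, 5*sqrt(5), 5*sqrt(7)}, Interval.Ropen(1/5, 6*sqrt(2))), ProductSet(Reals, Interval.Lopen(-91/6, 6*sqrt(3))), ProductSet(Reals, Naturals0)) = ProductSet({-7, -10/3, 1/10, 73/6, 5*sqrt(5), 5*sqrt(7)}, Range(1, 9, 1))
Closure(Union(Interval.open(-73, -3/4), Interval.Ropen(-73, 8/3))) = Interval(-73, 8/3)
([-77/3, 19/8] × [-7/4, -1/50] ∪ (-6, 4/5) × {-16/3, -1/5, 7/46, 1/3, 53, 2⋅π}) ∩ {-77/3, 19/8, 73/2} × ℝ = {-77/3, 19/8} × [-7/4, -1/50]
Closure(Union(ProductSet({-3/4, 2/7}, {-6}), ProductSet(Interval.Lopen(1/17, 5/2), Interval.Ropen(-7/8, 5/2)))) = Union(ProductSet({-3/4, 2/7}, {-6}), ProductSet({1/17, 5/2}, Interval(-7/8, 5/2)), ProductSet(Interval(1/17, 5/2), {-7/8, 5/2}), ProductSet(Interval.Lopen(1/17, 5/2), Interval.Ropen(-7/8, 5/2)))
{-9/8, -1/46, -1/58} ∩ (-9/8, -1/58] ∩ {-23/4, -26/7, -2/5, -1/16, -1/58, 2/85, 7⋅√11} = {-1/58}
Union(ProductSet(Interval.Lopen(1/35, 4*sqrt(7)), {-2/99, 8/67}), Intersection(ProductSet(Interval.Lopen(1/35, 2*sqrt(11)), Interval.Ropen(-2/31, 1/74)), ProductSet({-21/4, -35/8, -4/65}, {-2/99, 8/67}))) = ProductSet(Interval.Lopen(1/35, 4*sqrt(7)), {-2/99, 8/67})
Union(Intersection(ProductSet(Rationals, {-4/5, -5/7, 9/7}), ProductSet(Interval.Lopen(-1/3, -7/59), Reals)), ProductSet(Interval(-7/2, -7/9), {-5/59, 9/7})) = Union(ProductSet(Intersection(Interval.Lopen(-1/3, -7/59), Rationals), {-4/5, -5/7, 9/7}), ProductSet(Interval(-7/2, -7/9), {-5/59, 9/7}))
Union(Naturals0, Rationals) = Rationals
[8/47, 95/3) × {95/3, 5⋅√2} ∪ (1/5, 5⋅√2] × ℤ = ((1/5, 5⋅√2] × ℤ) ∪ ([8/47, 95/3) × {95/3, 5⋅√2})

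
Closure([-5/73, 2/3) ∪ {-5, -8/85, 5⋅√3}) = {-5, -8/85, 5⋅√3} ∪ [-5/73, 2/3]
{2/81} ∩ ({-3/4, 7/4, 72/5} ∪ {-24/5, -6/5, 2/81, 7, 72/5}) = {2/81}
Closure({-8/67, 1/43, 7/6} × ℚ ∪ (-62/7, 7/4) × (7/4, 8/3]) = ({-62/7, 7/4} × [7/4, 8/3]) ∪ ([-62/7, 7/4] × {7/4, 8/3}) ∪ ((-62/7, 7/4) × (7/4, 8/3]) ∪ ({-8/67, 1/43, 7/6} × (ℚ ∪ (-∞, 7/4] ∪ [8/3, ∞)))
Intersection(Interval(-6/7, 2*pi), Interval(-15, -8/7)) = EmptySet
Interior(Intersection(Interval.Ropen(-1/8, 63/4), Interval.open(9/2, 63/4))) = Interval.open(9/2, 63/4)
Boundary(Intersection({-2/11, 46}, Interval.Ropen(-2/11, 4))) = {-2/11}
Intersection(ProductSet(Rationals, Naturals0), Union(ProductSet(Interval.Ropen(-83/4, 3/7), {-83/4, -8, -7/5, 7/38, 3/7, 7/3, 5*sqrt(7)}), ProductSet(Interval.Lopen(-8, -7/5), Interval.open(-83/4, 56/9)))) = ProductSet(Intersection(Interval.Lopen(-8, -7/5), Rationals), Range(0, 7, 1))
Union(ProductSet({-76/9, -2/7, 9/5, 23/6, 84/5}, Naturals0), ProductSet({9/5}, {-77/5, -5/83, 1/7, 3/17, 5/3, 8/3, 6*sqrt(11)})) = Union(ProductSet({9/5}, {-77/5, -5/83, 1/7, 3/17, 5/3, 8/3, 6*sqrt(11)}), ProductSet({-76/9, -2/7, 9/5, 23/6, 84/5}, Naturals0))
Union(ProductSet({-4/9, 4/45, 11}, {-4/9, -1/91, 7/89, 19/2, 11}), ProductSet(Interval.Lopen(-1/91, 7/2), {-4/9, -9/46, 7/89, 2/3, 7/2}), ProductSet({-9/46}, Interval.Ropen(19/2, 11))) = Union(ProductSet({-9/46}, Interval.Ropen(19/2, 11)), ProductSet({-4/9, 4/45, 11}, {-4/9, -1/91, 7/89, 19/2, 11}), ProductSet(Interval.Lopen(-1/91, 7/2), {-4/9, -9/46, 7/89, 2/3, 7/2}))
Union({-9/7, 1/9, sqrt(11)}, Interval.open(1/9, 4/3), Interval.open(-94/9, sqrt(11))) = Interval.Lopen(-94/9, sqrt(11))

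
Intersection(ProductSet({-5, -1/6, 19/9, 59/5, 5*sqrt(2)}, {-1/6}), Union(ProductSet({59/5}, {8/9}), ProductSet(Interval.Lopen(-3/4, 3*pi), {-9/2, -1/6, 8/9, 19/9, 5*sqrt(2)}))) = ProductSet({-1/6, 19/9, 5*sqrt(2)}, {-1/6})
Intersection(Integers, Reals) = Integers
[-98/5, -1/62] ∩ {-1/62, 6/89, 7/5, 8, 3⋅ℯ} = {-1/62}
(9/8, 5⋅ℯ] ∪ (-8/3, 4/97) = (-8/3, 4/97) ∪ (9/8, 5⋅ℯ]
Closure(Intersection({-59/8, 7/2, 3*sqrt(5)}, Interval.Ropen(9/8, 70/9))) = {7/2, 3*sqrt(5)}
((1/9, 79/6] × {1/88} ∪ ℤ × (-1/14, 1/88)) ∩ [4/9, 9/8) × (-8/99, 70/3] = ([4/9, 9/8) × {1/88}) ∪ ({1} × (-1/14, 1/88))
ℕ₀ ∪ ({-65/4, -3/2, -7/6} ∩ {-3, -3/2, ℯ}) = {-3/2} ∪ ℕ₀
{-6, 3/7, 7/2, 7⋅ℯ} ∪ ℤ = ℤ ∪ {3/7, 7/2, 7⋅ℯ}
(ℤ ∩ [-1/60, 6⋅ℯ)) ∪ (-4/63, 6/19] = (-4/63, 6/19] ∪ {0, 1, …, 16}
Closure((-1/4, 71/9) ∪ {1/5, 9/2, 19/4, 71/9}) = [-1/4, 71/9]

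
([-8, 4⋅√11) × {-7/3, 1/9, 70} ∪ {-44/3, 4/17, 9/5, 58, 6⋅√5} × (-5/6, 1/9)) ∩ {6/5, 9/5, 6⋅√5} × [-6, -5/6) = {6/5, 9/5} × {-7/3}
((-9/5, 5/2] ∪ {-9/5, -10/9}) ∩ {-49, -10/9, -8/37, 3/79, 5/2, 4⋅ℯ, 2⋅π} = {-10/9, -8/37, 3/79, 5/2}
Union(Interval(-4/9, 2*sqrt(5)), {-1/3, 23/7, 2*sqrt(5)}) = Interval(-4/9, 2*sqrt(5))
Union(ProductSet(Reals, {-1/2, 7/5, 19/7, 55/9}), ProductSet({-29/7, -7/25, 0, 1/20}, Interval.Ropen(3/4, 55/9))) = Union(ProductSet({-29/7, -7/25, 0, 1/20}, Interval.Ropen(3/4, 55/9)), ProductSet(Reals, {-1/2, 7/5, 19/7, 55/9}))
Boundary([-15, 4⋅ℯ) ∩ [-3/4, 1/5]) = {-3/4, 1/5}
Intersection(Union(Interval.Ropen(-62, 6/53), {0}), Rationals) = Intersection(Interval.Ropen(-62, 6/53), Rationals)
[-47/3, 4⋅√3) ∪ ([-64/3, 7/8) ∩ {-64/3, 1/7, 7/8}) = {-64/3} ∪ [-47/3, 4⋅√3)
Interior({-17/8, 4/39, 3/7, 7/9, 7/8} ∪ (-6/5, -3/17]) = (-6/5, -3/17)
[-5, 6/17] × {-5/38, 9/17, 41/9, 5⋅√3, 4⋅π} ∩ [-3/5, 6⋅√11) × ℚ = [-3/5, 6/17] × {-5/38, 9/17, 41/9}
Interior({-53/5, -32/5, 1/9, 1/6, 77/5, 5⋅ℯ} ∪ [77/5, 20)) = (77/5, 20)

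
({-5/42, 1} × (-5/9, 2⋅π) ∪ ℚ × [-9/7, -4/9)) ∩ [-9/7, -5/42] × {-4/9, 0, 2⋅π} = {-5/42} × {-4/9, 0}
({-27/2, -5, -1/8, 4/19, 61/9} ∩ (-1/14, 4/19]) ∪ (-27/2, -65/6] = (-27/2, -65/6] ∪ {4/19}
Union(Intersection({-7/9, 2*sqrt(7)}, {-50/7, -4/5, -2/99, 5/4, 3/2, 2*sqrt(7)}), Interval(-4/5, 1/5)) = Union({2*sqrt(7)}, Interval(-4/5, 1/5))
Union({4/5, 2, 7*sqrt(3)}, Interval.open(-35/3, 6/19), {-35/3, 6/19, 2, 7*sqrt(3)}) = Union({4/5, 2, 7*sqrt(3)}, Interval(-35/3, 6/19))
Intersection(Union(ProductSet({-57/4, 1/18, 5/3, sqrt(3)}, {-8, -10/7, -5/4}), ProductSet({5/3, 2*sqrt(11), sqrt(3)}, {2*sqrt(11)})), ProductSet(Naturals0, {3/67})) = EmptySet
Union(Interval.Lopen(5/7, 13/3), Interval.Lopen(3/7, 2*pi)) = Interval.Lopen(3/7, 2*pi)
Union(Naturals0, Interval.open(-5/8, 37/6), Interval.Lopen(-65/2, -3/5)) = Union(Interval.open(-65/2, 37/6), Naturals0)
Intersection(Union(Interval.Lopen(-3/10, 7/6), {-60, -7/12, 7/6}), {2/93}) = {2/93}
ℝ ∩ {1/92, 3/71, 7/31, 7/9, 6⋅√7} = {1/92, 3/71, 7/31, 7/9, 6⋅√7}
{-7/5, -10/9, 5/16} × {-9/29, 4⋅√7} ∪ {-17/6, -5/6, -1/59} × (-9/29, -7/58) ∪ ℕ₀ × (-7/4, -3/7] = (ℕ₀ × (-7/4, -3/7]) ∪ ({-17/6, -5/6, -1/59} × (-9/29, -7/58)) ∪ ({-7/5, -10/9, 5/16} × {-9/29, 4⋅√7})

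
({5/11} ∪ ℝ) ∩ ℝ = ℝ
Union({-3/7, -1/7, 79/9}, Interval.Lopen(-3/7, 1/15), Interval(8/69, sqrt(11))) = Union({79/9}, Interval(-3/7, 1/15), Interval(8/69, sqrt(11)))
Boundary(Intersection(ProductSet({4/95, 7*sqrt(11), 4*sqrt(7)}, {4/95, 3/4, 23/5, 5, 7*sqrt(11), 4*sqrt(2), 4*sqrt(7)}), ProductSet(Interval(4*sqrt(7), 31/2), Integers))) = ProductSet({4*sqrt(7)}, {5})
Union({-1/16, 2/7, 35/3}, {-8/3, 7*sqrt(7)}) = {-8/3, -1/16, 2/7, 35/3, 7*sqrt(7)}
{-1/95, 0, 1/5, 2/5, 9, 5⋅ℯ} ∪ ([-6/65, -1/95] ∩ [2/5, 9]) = {-1/95, 0, 1/5, 2/5, 9, 5⋅ℯ}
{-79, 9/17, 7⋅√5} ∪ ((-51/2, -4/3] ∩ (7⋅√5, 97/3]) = {-79, 9/17, 7⋅√5}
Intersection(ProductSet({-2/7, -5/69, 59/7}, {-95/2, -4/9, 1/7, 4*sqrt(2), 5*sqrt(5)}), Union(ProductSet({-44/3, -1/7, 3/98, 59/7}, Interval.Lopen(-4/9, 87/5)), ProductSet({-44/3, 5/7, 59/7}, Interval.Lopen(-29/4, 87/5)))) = ProductSet({59/7}, {-4/9, 1/7, 4*sqrt(2), 5*sqrt(5)})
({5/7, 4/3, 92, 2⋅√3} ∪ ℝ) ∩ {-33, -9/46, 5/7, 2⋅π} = {-33, -9/46, 5/7, 2⋅π}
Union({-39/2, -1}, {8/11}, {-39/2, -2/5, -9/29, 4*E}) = {-39/2, -1, -2/5, -9/29, 8/11, 4*E}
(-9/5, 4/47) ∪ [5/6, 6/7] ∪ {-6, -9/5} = {-6} ∪ [-9/5, 4/47) ∪ [5/6, 6/7]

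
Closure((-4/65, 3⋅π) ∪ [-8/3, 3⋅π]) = [-8/3, 3⋅π]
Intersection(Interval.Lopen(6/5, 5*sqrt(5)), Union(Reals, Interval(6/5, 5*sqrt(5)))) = Interval.Lopen(6/5, 5*sqrt(5))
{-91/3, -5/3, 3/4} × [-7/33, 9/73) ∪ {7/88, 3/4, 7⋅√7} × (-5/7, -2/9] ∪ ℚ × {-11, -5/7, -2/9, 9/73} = (ℚ × {-11, -5/7, -2/9, 9/73}) ∪ ({-91/3, -5/3, 3/4} × [-7/33, 9/73)) ∪ ({7/88, 3/4, 7⋅√7} × (-5/7, -2/9])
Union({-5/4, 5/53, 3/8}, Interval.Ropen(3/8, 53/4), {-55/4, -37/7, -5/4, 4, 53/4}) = Union({-55/4, -37/7, -5/4, 5/53}, Interval(3/8, 53/4))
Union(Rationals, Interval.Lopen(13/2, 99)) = Union(Interval(13/2, 99), Rationals)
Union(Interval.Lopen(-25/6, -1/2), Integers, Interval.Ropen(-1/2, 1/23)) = Union(Integers, Interval.open(-25/6, 1/23))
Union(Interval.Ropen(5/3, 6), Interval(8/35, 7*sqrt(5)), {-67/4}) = Union({-67/4}, Interval(8/35, 7*sqrt(5)))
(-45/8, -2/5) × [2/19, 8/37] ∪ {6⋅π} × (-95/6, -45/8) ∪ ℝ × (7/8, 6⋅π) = (ℝ × (7/8, 6⋅π)) ∪ ({6⋅π} × (-95/6, -45/8)) ∪ ((-45/8, -2/5) × [2/19, 8/37])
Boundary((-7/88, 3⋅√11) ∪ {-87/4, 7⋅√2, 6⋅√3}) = {-87/4, -7/88, 3⋅√11, 6⋅√3}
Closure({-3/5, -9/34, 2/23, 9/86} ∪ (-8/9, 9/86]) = [-8/9, 9/86]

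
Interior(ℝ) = ℝ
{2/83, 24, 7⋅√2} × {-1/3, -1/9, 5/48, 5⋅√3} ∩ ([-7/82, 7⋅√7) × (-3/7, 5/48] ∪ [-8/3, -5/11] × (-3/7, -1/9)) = {2/83, 7⋅√2} × {-1/3, -1/9, 5/48}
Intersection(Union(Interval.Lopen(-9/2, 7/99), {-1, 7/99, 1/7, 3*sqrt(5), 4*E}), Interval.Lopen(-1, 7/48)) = Union({1/7}, Interval.Lopen(-1, 7/99))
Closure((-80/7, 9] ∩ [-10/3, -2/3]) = [-10/3, -2/3]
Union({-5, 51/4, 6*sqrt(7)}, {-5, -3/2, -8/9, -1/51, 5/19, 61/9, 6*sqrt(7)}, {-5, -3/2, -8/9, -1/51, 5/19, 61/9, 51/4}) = {-5, -3/2, -8/9, -1/51, 5/19, 61/9, 51/4, 6*sqrt(7)}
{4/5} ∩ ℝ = {4/5}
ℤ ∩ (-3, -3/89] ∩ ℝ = {-2, -1}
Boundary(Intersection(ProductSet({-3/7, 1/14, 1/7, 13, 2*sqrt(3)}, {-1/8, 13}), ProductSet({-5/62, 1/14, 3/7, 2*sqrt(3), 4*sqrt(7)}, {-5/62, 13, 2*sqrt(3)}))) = ProductSet({1/14, 2*sqrt(3)}, {13})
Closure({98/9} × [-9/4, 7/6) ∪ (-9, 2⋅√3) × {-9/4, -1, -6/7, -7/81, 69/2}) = ({98/9} × [-9/4, 7/6]) ∪ ([-9, 2⋅√3] × {-9/4, -1, -6/7, -7/81, 69/2})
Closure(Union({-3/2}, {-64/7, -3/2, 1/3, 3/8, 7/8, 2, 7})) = {-64/7, -3/2, 1/3, 3/8, 7/8, 2, 7}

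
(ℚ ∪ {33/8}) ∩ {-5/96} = {-5/96}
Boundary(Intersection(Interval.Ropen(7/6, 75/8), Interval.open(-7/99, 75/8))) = {7/6, 75/8}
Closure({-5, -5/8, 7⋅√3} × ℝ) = {-5, -5/8, 7⋅√3} × ℝ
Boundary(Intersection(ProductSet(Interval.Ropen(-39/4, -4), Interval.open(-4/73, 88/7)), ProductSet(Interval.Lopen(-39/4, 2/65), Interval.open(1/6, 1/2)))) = Union(ProductSet({-39/4, -4}, Interval(1/6, 1/2)), ProductSet(Interval(-39/4, -4), {1/6, 1/2}))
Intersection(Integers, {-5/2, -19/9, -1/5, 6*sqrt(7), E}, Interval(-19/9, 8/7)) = EmptySet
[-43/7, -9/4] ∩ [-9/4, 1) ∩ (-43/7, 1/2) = {-9/4}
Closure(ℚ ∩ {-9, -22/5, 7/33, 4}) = {-9, -22/5, 7/33, 4}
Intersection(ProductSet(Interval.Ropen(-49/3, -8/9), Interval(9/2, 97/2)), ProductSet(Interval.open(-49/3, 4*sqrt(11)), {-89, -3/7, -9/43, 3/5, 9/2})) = ProductSet(Interval.open(-49/3, -8/9), {9/2})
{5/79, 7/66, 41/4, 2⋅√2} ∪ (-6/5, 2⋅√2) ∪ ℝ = (-∞, ∞)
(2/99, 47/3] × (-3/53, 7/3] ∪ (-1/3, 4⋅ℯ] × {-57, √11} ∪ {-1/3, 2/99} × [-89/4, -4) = ({-1/3, 2/99} × [-89/4, -4)) ∪ ((2/99, 47/3] × (-3/53, 7/3]) ∪ ((-1/3, 4⋅ℯ] × {-57, √11})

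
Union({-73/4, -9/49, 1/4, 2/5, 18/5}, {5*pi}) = {-73/4, -9/49, 1/4, 2/5, 18/5, 5*pi}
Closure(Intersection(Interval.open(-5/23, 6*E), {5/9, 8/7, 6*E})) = {5/9, 8/7}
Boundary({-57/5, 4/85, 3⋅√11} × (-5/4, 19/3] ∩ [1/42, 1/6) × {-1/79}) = {4/85} × {-1/79}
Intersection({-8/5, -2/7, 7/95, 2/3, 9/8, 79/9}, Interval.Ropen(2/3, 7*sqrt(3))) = {2/3, 9/8, 79/9}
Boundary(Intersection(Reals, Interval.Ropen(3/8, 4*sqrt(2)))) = {3/8, 4*sqrt(2)}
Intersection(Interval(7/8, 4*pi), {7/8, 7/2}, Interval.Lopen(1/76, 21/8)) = {7/8}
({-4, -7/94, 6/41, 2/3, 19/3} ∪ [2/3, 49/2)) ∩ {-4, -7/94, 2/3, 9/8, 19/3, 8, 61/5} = {-4, -7/94, 2/3, 9/8, 19/3, 8, 61/5}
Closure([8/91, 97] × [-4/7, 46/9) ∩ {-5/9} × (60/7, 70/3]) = ∅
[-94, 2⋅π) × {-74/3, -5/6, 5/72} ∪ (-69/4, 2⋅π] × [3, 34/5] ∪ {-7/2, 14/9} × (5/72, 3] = ({-7/2, 14/9} × (5/72, 3]) ∪ ([-94, 2⋅π) × {-74/3, -5/6, 5/72}) ∪ ((-69/4, 2⋅π] × [3, 34/5])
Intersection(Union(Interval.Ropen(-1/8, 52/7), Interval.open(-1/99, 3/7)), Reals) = Interval.Ropen(-1/8, 52/7)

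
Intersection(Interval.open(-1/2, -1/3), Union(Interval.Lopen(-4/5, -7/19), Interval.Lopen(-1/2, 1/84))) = Interval.open(-1/2, -1/3)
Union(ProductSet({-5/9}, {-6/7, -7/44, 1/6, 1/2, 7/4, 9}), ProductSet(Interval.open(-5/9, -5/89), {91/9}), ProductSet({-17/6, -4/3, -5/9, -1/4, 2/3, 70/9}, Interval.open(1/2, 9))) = Union(ProductSet({-5/9}, {-6/7, -7/44, 1/6, 1/2, 7/4, 9}), ProductSet({-17/6, -4/3, -5/9, -1/4, 2/3, 70/9}, Interval.open(1/2, 9)), ProductSet(Interval.open(-5/9, -5/89), {91/9}))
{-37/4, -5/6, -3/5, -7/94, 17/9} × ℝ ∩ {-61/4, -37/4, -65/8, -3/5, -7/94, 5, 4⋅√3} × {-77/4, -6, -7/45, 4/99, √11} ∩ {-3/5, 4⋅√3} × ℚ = {-3/5} × {-77/4, -6, -7/45, 4/99}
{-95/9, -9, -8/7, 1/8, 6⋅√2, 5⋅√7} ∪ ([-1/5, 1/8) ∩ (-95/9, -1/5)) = {-95/9, -9, -8/7, 1/8, 6⋅√2, 5⋅√7}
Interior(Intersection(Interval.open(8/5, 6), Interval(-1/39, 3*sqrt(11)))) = Interval.open(8/5, 6)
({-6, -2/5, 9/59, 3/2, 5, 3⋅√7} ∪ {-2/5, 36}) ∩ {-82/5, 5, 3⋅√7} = {5, 3⋅√7}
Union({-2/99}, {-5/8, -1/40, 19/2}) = {-5/8, -1/40, -2/99, 19/2}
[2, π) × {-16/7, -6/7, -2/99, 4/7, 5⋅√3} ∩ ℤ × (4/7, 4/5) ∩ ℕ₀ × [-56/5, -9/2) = ∅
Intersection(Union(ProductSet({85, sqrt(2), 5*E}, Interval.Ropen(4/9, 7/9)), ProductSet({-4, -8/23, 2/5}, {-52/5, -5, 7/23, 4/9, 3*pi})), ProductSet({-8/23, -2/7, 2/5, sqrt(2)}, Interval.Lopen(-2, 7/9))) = Union(ProductSet({sqrt(2)}, Interval.Ropen(4/9, 7/9)), ProductSet({-8/23, 2/5}, {7/23, 4/9}))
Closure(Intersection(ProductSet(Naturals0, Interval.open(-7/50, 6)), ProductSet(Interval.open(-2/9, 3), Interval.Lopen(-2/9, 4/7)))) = ProductSet(Range(0, 3, 1), Interval(-7/50, 4/7))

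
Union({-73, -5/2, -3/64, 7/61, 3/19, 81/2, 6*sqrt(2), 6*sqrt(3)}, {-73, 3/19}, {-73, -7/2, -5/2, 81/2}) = {-73, -7/2, -5/2, -3/64, 7/61, 3/19, 81/2, 6*sqrt(2), 6*sqrt(3)}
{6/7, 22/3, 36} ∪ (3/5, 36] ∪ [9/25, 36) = [9/25, 36]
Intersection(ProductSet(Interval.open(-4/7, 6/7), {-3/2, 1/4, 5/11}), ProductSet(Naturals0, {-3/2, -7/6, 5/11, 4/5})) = ProductSet(Range(0, 1, 1), {-3/2, 5/11})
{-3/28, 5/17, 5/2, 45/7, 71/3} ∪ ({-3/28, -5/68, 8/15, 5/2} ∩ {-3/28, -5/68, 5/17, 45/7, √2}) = {-3/28, -5/68, 5/17, 5/2, 45/7, 71/3}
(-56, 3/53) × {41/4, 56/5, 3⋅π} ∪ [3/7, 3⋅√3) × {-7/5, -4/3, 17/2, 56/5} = ((-56, 3/53) × {41/4, 56/5, 3⋅π}) ∪ ([3/7, 3⋅√3) × {-7/5, -4/3, 17/2, 56/5})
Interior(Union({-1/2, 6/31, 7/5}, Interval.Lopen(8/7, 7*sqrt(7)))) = Interval.open(8/7, 7*sqrt(7))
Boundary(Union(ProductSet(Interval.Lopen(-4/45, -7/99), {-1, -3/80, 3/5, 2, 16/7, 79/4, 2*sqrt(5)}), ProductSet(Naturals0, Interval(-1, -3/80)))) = Union(ProductSet(Interval(-4/45, -7/99), {-1, -3/80, 3/5, 2, 16/7, 79/4, 2*sqrt(5)}), ProductSet(Naturals0, Interval(-1, -3/80)))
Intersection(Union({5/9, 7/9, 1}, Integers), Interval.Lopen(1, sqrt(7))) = Range(2, 3, 1)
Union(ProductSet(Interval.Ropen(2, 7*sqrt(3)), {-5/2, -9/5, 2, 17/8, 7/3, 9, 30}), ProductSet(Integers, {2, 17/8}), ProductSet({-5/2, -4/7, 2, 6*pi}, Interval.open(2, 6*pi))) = Union(ProductSet({-5/2, -4/7, 2, 6*pi}, Interval.open(2, 6*pi)), ProductSet(Integers, {2, 17/8}), ProductSet(Interval.Ropen(2, 7*sqrt(3)), {-5/2, -9/5, 2, 17/8, 7/3, 9, 30}))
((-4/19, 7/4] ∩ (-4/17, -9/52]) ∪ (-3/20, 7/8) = (-4/19, -9/52] ∪ (-3/20, 7/8)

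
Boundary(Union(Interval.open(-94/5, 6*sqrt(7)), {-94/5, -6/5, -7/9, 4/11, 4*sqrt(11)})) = {-94/5, 6*sqrt(7)}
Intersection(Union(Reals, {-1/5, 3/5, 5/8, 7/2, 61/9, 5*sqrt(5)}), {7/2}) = {7/2}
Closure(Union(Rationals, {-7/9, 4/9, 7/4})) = Reals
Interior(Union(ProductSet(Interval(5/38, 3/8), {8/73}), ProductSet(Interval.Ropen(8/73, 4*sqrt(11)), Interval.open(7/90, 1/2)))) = ProductSet(Interval.open(8/73, 4*sqrt(11)), Interval.open(7/90, 1/2))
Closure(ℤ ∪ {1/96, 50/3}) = ℤ ∪ {1/96, 50/3}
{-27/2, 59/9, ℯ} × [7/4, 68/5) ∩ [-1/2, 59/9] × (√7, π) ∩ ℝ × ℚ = {59/9, ℯ} × (ℚ ∩ (√7, π))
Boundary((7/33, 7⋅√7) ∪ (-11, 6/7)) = {-11, 7⋅√7}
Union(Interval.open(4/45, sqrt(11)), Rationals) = Union(Interval.Ropen(4/45, sqrt(11)), Rationals)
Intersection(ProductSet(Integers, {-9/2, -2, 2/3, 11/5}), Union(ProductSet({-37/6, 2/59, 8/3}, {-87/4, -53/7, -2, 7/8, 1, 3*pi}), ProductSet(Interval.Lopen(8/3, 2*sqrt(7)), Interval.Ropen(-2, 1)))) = ProductSet(Range(3, 6, 1), {-2, 2/3})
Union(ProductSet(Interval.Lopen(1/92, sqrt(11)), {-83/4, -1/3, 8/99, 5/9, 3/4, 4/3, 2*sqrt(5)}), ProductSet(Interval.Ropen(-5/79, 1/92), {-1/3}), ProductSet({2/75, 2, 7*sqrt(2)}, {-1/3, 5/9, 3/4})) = Union(ProductSet({2/75, 2, 7*sqrt(2)}, {-1/3, 5/9, 3/4}), ProductSet(Interval.Ropen(-5/79, 1/92), {-1/3}), ProductSet(Interval.Lopen(1/92, sqrt(11)), {-83/4, -1/3, 8/99, 5/9, 3/4, 4/3, 2*sqrt(5)}))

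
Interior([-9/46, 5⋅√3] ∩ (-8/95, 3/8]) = (-8/95, 3/8)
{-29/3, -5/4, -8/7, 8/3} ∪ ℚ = ℚ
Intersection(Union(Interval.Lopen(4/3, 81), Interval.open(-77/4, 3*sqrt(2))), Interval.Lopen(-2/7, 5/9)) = Interval.Lopen(-2/7, 5/9)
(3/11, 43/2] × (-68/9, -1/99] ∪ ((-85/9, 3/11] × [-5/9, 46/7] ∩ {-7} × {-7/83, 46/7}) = ({-7} × {-7/83, 46/7}) ∪ ((3/11, 43/2] × (-68/9, -1/99])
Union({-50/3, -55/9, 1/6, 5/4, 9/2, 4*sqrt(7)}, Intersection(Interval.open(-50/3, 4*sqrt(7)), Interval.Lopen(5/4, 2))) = Union({-50/3, -55/9, 1/6, 9/2, 4*sqrt(7)}, Interval(5/4, 2))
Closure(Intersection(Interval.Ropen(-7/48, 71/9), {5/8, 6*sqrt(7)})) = {5/8}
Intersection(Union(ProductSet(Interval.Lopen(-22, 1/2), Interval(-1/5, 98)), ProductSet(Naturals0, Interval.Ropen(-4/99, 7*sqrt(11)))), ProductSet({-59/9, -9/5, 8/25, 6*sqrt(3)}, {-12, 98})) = ProductSet({-59/9, -9/5, 8/25}, {98})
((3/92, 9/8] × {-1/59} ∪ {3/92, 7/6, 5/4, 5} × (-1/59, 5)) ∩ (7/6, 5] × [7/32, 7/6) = {5/4, 5} × [7/32, 7/6)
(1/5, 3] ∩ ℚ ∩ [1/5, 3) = ℚ ∩ (1/5, 3)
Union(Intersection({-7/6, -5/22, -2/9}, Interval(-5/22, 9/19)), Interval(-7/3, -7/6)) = Union({-5/22, -2/9}, Interval(-7/3, -7/6))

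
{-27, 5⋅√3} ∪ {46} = {-27, 46, 5⋅√3}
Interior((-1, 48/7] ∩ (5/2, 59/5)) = (5/2, 48/7)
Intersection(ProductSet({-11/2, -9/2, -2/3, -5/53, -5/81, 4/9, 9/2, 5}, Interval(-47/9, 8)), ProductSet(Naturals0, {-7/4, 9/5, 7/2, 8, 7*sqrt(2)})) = ProductSet({5}, {-7/4, 9/5, 7/2, 8})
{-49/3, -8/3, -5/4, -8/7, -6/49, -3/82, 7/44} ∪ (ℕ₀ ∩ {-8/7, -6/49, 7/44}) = {-49/3, -8/3, -5/4, -8/7, -6/49, -3/82, 7/44}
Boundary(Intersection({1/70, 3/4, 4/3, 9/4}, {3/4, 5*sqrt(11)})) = {3/4}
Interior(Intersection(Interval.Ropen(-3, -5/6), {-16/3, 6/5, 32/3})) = EmptySet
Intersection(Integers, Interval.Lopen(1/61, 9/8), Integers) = Range(1, 2, 1)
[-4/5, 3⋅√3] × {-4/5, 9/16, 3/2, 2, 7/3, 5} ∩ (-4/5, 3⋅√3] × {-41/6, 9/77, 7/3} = (-4/5, 3⋅√3] × {7/3}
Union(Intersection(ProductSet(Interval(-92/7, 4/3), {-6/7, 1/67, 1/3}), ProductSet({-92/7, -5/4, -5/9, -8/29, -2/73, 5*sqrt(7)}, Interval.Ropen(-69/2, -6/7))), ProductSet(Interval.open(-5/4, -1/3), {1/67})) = ProductSet(Interval.open(-5/4, -1/3), {1/67})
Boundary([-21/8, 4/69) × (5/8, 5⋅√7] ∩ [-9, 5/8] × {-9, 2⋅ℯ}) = [-21/8, 4/69] × {2⋅ℯ}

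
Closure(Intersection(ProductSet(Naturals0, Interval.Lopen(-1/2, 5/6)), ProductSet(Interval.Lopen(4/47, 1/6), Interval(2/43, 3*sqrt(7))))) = EmptySet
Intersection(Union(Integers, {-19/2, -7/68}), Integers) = Integers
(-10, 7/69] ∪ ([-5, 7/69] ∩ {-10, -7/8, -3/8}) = (-10, 7/69]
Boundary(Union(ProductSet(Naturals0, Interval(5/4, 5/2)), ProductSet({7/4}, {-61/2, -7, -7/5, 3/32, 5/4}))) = Union(ProductSet({7/4}, {-61/2, -7, -7/5, 3/32, 5/4}), ProductSet(Naturals0, Interval(5/4, 5/2)))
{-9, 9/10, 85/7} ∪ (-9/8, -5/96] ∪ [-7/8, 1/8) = {-9, 9/10, 85/7} ∪ (-9/8, 1/8)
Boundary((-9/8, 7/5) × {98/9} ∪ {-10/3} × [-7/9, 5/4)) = ({-10/3} × [-7/9, 5/4]) ∪ ([-9/8, 7/5] × {98/9})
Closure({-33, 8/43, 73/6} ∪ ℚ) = ℝ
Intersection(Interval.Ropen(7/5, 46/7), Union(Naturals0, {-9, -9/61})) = Range(2, 7, 1)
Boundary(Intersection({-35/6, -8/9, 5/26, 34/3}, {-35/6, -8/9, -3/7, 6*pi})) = {-35/6, -8/9}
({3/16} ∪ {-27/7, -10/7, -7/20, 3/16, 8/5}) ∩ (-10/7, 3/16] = {-7/20, 3/16}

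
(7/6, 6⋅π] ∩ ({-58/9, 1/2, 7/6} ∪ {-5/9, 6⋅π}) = {6⋅π}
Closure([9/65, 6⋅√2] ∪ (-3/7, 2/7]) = [-3/7, 6⋅√2]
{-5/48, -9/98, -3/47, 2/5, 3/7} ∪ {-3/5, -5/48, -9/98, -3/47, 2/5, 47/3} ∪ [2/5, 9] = {-3/5, -5/48, -9/98, -3/47, 47/3} ∪ [2/5, 9]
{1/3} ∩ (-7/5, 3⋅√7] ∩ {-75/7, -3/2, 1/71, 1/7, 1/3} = {1/3}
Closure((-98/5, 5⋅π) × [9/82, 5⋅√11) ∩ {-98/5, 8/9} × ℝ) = {8/9} × [9/82, 5⋅√11]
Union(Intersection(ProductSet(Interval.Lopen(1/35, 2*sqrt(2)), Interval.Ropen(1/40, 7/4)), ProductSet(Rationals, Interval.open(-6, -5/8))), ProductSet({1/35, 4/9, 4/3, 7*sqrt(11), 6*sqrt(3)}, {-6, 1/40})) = ProductSet({1/35, 4/9, 4/3, 7*sqrt(11), 6*sqrt(3)}, {-6, 1/40})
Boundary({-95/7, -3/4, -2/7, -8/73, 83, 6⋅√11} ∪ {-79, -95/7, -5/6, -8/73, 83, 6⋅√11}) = {-79, -95/7, -5/6, -3/4, -2/7, -8/73, 83, 6⋅√11}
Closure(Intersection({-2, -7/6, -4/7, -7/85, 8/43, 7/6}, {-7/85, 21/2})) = {-7/85}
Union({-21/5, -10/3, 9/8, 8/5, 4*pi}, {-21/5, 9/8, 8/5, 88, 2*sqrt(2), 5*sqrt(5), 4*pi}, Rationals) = Union({2*sqrt(2), 5*sqrt(5), 4*pi}, Rationals)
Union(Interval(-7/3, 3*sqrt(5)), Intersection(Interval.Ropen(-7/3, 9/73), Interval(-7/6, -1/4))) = Interval(-7/3, 3*sqrt(5))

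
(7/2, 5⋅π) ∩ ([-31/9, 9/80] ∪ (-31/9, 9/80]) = ∅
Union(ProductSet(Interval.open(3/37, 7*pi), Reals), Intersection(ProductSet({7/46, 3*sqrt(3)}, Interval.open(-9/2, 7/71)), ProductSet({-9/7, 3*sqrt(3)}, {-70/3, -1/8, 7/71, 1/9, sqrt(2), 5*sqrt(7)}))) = ProductSet(Interval.open(3/37, 7*pi), Reals)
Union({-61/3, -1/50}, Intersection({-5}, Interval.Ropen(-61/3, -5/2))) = {-61/3, -5, -1/50}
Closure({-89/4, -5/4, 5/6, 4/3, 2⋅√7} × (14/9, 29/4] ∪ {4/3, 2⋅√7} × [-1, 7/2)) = ({4/3, 2⋅√7} × [-1, 7/2]) ∪ ({-89/4, -5/4, 5/6, 4/3, 2⋅√7} × [14/9, 29/4])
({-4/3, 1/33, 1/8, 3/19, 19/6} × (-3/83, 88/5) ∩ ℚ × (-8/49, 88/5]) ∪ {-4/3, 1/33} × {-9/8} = ({-4/3, 1/33} × {-9/8}) ∪ ({-4/3, 1/33, 1/8, 3/19, 19/6} × (-3/83, 88/5))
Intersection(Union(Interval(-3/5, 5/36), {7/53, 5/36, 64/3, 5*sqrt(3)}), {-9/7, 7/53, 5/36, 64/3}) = {7/53, 5/36, 64/3}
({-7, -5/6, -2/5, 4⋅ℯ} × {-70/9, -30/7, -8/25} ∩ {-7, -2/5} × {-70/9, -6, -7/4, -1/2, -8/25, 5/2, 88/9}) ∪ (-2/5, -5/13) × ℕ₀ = ({-7, -2/5} × {-70/9, -8/25}) ∪ ((-2/5, -5/13) × ℕ₀)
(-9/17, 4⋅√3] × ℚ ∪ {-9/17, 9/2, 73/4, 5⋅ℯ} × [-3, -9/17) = ((-9/17, 4⋅√3] × ℚ) ∪ ({-9/17, 9/2, 73/4, 5⋅ℯ} × [-3, -9/17))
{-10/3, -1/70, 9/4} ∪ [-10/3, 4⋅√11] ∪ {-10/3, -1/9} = [-10/3, 4⋅√11]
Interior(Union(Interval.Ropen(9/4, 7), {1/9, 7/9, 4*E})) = Interval.open(9/4, 7)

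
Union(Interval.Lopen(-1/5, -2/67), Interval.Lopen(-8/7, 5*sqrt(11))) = Interval.Lopen(-8/7, 5*sqrt(11))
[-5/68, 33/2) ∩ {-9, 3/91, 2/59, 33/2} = {3/91, 2/59}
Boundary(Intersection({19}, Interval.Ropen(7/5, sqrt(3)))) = EmptySet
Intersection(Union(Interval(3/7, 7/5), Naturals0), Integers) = Union(Naturals0, Range(1, 2, 1))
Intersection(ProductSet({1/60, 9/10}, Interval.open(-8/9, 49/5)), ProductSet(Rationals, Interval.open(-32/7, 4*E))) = ProductSet({1/60, 9/10}, Interval.open(-8/9, 49/5))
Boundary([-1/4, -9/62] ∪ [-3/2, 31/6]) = {-3/2, 31/6}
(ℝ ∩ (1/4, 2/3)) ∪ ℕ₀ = ℕ₀ ∪ (1/4, 2/3)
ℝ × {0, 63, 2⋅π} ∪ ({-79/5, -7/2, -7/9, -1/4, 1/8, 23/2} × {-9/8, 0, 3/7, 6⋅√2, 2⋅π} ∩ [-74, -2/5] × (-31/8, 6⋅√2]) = (ℝ × {0, 63, 2⋅π}) ∪ ({-79/5, -7/2, -7/9} × {-9/8, 0, 3/7, 6⋅√2, 2⋅π})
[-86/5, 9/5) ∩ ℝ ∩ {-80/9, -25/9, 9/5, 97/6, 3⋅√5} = {-80/9, -25/9}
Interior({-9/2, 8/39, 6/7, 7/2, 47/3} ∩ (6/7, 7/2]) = ∅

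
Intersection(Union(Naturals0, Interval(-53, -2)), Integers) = Union(Naturals0, Range(-53, -1, 1))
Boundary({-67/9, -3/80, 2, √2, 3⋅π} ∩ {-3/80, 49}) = {-3/80}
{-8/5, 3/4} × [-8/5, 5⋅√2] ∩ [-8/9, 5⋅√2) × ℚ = {3/4} × (ℚ ∩ [-8/5, 5⋅√2])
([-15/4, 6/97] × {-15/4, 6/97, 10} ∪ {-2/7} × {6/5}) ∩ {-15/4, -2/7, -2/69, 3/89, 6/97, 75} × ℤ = {-15/4, -2/7, -2/69, 3/89, 6/97} × {10}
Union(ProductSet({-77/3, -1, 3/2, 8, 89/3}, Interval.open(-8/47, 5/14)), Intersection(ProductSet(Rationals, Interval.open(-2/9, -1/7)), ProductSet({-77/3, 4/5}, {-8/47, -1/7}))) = Union(ProductSet({-77/3, 4/5}, {-8/47}), ProductSet({-77/3, -1, 3/2, 8, 89/3}, Interval.open(-8/47, 5/14)))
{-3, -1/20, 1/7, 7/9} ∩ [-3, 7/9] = {-3, -1/20, 1/7, 7/9}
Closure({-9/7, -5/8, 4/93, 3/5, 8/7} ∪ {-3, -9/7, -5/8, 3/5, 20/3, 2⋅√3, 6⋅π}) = {-3, -9/7, -5/8, 4/93, 3/5, 8/7, 20/3, 2⋅√3, 6⋅π}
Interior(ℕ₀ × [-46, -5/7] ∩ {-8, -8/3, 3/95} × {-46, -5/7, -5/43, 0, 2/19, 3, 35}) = ∅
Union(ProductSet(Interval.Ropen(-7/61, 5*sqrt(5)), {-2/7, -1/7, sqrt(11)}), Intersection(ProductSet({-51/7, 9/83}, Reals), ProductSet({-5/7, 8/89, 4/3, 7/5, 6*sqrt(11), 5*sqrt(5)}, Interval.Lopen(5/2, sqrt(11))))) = ProductSet(Interval.Ropen(-7/61, 5*sqrt(5)), {-2/7, -1/7, sqrt(11)})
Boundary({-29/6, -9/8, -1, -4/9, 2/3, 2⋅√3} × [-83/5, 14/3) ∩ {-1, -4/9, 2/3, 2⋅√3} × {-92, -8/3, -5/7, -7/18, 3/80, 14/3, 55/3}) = {-1, -4/9, 2/3, 2⋅√3} × {-8/3, -5/7, -7/18, 3/80}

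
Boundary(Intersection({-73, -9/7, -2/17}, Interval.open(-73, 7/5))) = {-9/7, -2/17}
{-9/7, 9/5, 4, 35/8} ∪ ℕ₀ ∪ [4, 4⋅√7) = {-9/7, 9/5} ∪ ℕ₀ ∪ [4, 4⋅√7)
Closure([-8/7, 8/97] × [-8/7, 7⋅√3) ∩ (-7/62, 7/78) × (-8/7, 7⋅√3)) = ({-7/62, 8/97} × [-8/7, 7⋅√3]) ∪ ([-7/62, 8/97] × {-8/7, 7⋅√3}) ∪ ((-7/62, 8/97] × (-8/7, 7⋅√3))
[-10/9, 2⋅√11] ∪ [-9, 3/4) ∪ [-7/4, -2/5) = [-9, 2⋅√11]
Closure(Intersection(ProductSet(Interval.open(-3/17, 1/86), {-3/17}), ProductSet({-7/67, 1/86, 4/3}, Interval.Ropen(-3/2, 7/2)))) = ProductSet({-7/67}, {-3/17})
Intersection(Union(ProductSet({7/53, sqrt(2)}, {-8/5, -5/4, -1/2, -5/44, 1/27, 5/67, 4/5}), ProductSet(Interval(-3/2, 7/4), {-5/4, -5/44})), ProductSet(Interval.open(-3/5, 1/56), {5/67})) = EmptySet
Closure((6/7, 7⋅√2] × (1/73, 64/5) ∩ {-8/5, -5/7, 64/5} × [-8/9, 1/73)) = ∅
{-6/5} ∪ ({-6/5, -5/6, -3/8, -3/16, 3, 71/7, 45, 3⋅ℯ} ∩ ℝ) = {-6/5, -5/6, -3/8, -3/16, 3, 71/7, 45, 3⋅ℯ}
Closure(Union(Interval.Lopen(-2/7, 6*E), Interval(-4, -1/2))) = Union(Interval(-4, -1/2), Interval(-2/7, 6*E))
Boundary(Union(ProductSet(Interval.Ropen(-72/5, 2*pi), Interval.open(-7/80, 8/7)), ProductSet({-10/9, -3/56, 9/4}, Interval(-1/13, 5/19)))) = Union(ProductSet({-72/5, 2*pi}, Interval(-7/80, 8/7)), ProductSet(Interval(-72/5, 2*pi), {-7/80, 8/7}))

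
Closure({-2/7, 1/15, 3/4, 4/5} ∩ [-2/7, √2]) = {-2/7, 1/15, 3/4, 4/5}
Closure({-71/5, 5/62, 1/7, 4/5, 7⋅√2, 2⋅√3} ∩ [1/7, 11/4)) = {1/7, 4/5}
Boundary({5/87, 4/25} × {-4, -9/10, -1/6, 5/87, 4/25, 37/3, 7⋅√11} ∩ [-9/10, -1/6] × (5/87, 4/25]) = ∅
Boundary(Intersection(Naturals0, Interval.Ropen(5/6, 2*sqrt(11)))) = Range(1, 7, 1)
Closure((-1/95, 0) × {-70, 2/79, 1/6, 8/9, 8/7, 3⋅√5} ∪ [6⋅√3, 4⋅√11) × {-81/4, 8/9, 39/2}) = ([-1/95, 0] × {-70, 2/79, 1/6, 8/9, 8/7, 3⋅√5}) ∪ ([6⋅√3, 4⋅√11] × {-81/4, 8/9, 39/2})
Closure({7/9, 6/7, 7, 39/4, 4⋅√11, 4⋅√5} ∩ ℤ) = {7}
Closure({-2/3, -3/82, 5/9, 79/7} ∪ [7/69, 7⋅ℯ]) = {-2/3, -3/82} ∪ [7/69, 7⋅ℯ]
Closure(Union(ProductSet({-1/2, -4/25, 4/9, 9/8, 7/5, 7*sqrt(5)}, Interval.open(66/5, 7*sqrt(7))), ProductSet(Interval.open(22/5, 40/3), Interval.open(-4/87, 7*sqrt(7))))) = Union(ProductSet({22/5, 40/3}, Interval(-4/87, 7*sqrt(7))), ProductSet({-1/2, -4/25, 4/9, 9/8, 7/5, 7*sqrt(5)}, Interval(66/5, 7*sqrt(7))), ProductSet(Interval(22/5, 40/3), {-4/87, 7*sqrt(7)}), ProductSet(Interval.open(22/5, 40/3), Interval.open(-4/87, 7*sqrt(7))))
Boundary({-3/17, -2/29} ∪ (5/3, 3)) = {-3/17, -2/29, 5/3, 3}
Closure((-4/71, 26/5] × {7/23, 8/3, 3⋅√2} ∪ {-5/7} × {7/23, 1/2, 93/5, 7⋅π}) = ({-5/7} × {7/23, 1/2, 93/5, 7⋅π}) ∪ ([-4/71, 26/5] × {7/23, 8/3, 3⋅√2})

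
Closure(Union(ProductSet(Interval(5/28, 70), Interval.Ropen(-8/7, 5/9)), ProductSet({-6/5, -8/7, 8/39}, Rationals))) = Union(ProductSet({-6/5, -8/7}, Reals), ProductSet({-6/5, -8/7, 8/39}, Union(Interval(-oo, -8/7), Interval(5/9, oo), Rationals)), ProductSet(Interval(5/28, 70), Interval(-8/7, 5/9)))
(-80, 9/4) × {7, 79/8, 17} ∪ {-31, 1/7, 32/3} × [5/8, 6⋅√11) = ((-80, 9/4) × {7, 79/8, 17}) ∪ ({-31, 1/7, 32/3} × [5/8, 6⋅√11))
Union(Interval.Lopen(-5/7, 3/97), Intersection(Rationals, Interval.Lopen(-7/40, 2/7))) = Union(Intersection(Interval.Lopen(-7/40, 2/7), Rationals), Interval.Lopen(-5/7, 3/97))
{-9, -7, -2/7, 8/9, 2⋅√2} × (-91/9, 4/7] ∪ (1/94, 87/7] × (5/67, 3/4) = ((1/94, 87/7] × (5/67, 3/4)) ∪ ({-9, -7, -2/7, 8/9, 2⋅√2} × (-91/9, 4/7])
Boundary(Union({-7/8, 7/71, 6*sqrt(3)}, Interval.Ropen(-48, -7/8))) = {-48, -7/8, 7/71, 6*sqrt(3)}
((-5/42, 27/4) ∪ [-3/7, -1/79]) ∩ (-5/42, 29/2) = (-5/42, 27/4)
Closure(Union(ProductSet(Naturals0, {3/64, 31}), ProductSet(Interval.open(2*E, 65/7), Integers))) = Union(ProductSet(Interval(2*E, 65/7), Integers), ProductSet(Naturals0, {3/64, 31}))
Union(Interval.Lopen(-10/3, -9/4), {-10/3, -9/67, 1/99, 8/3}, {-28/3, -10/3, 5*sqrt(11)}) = Union({-28/3, -9/67, 1/99, 8/3, 5*sqrt(11)}, Interval(-10/3, -9/4))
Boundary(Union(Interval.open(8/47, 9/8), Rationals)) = Union(Interval(-oo, 8/47), Interval(9/8, oo))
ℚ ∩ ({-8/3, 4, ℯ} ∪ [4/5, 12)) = {-8/3} ∪ (ℚ ∩ [4/5, 12))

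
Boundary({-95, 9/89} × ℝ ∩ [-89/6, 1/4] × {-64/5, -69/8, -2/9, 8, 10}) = {9/89} × {-64/5, -69/8, -2/9, 8, 10}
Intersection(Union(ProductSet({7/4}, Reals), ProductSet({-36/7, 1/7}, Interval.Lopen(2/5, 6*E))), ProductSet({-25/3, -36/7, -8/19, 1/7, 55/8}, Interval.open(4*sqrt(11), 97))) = ProductSet({-36/7, 1/7}, Interval.Lopen(4*sqrt(11), 6*E))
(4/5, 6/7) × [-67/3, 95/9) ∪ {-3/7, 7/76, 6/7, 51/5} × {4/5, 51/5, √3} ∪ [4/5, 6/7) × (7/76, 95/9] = ([4/5, 6/7) × (7/76, 95/9]) ∪ ((4/5, 6/7) × [-67/3, 95/9)) ∪ ({-3/7, 7/76, 6/7, 51/5} × {4/5, 51/5, √3})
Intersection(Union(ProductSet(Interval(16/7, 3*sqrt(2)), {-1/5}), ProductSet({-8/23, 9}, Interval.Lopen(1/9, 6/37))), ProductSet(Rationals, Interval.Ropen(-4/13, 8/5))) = Union(ProductSet({-8/23, 9}, Interval.Lopen(1/9, 6/37)), ProductSet(Intersection(Interval(16/7, 3*sqrt(2)), Rationals), {-1/5}))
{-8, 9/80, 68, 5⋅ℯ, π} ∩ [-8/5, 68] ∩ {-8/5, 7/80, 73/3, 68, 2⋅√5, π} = {68, π}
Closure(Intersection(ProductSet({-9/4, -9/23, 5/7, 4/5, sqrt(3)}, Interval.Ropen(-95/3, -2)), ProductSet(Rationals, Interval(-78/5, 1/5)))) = ProductSet({-9/4, -9/23, 5/7, 4/5}, Interval(-78/5, -2))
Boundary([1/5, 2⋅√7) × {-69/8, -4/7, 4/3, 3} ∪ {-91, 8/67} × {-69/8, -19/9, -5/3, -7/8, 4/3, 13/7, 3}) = ({-91, 8/67} × {-69/8, -19/9, -5/3, -7/8, 4/3, 13/7, 3}) ∪ ([1/5, 2⋅√7] × {-69/8, -4/7, 4/3, 3})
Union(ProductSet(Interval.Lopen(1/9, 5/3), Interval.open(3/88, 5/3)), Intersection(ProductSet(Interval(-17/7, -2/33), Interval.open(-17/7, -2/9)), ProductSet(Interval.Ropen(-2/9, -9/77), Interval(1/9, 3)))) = ProductSet(Interval.Lopen(1/9, 5/3), Interval.open(3/88, 5/3))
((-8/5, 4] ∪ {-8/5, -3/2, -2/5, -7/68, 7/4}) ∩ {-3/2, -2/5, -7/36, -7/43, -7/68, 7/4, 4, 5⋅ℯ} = {-3/2, -2/5, -7/36, -7/43, -7/68, 7/4, 4}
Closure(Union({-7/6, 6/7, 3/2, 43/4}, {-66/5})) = {-66/5, -7/6, 6/7, 3/2, 43/4}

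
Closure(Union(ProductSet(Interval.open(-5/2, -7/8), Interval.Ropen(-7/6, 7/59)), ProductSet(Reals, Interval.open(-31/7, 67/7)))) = ProductSet(Reals, Interval(-31/7, 67/7))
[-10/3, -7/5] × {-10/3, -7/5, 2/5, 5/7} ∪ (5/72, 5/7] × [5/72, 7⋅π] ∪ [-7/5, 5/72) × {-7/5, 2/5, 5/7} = ([-7/5, 5/72) × {-7/5, 2/5, 5/7}) ∪ ([-10/3, -7/5] × {-10/3, -7/5, 2/5, 5/7}) ∪ ((5/72, 5/7] × [5/72, 7⋅π])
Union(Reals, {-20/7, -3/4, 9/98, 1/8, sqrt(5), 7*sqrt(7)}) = Reals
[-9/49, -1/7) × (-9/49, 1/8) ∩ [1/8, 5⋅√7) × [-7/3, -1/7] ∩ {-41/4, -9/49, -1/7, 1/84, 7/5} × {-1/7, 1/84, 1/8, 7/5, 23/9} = ∅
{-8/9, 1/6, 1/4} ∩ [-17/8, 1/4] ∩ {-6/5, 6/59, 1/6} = {1/6}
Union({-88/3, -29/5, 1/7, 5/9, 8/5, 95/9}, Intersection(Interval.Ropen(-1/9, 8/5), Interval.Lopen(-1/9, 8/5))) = Union({-88/3, -29/5, 95/9}, Interval.Lopen(-1/9, 8/5))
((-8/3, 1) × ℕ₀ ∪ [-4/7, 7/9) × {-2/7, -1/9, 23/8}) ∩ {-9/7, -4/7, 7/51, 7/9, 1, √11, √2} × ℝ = ({-9/7, -4/7, 7/51, 7/9} × ℕ₀) ∪ ({-4/7, 7/51} × {-2/7, -1/9, 23/8})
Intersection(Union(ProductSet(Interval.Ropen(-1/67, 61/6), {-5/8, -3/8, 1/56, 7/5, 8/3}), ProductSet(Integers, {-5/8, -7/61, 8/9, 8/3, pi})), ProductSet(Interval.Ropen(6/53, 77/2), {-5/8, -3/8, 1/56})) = Union(ProductSet(Interval.Ropen(6/53, 61/6), {-5/8, -3/8, 1/56}), ProductSet(Range(1, 39, 1), {-5/8}))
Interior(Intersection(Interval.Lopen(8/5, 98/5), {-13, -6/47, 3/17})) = EmptySet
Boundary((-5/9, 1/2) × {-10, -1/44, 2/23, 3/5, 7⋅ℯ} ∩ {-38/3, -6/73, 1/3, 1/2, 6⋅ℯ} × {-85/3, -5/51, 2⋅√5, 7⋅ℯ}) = {-6/73, 1/3} × {7⋅ℯ}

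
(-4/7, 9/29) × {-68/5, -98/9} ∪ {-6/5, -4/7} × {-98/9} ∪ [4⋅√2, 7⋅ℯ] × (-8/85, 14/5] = ({-6/5, -4/7} × {-98/9}) ∪ ((-4/7, 9/29) × {-68/5, -98/9}) ∪ ([4⋅√2, 7⋅ℯ] × (-8/85, 14/5])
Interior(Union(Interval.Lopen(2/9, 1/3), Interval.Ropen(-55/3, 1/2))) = Interval.open(-55/3, 1/2)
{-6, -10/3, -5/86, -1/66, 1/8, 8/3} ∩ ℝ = {-6, -10/3, -5/86, -1/66, 1/8, 8/3}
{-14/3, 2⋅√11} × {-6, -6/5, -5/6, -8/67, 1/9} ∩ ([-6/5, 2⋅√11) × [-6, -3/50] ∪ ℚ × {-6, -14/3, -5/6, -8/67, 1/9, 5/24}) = {-14/3} × {-6, -5/6, -8/67, 1/9}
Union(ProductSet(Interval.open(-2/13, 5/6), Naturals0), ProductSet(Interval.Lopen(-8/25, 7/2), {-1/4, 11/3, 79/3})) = Union(ProductSet(Interval.Lopen(-8/25, 7/2), {-1/4, 11/3, 79/3}), ProductSet(Interval.open(-2/13, 5/6), Naturals0))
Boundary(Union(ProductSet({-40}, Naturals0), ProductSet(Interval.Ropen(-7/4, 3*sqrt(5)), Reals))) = Union(ProductSet({-40}, Naturals0), ProductSet({-7/4, 3*sqrt(5)}, Reals))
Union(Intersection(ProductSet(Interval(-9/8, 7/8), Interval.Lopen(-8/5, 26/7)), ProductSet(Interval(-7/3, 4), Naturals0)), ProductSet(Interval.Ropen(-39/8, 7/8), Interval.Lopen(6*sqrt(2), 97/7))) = Union(ProductSet(Interval.Ropen(-39/8, 7/8), Interval.Lopen(6*sqrt(2), 97/7)), ProductSet(Interval(-9/8, 7/8), Range(0, 4, 1)))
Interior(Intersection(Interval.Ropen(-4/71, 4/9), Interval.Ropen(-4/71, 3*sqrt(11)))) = Interval.open(-4/71, 4/9)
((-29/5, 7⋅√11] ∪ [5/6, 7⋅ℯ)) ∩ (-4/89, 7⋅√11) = (-4/89, 7⋅√11)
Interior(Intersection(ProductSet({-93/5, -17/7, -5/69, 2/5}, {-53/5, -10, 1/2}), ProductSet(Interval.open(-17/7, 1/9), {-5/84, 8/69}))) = EmptySet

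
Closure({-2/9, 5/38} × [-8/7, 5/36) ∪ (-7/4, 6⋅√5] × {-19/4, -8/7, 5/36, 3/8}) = ({-2/9, 5/38} × [-8/7, 5/36]) ∪ ([-7/4, 6⋅√5] × {-19/4, -8/7, 5/36, 3/8})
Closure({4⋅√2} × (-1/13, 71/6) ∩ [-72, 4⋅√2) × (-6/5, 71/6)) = ∅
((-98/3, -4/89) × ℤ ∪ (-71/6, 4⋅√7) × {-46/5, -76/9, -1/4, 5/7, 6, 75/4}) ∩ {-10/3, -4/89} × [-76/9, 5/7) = ({-10/3} × {-8, -7, …, 0}) ∪ ({-10/3, -4/89} × {-76/9, -1/4})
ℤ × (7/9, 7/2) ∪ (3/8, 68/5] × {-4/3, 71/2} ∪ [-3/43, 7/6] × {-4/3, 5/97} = (ℤ × (7/9, 7/2)) ∪ ([-3/43, 7/6] × {-4/3, 5/97}) ∪ ((3/8, 68/5] × {-4/3, 71/2})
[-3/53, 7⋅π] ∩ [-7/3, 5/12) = [-3/53, 5/12)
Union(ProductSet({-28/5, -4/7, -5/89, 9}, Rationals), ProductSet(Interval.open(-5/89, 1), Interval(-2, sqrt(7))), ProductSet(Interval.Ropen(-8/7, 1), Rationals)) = Union(ProductSet(Interval.open(-5/89, 1), Interval(-2, sqrt(7))), ProductSet(Union({-28/5, 9}, Interval.Ropen(-8/7, 1)), Rationals))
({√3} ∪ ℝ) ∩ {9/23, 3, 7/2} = {9/23, 3, 7/2}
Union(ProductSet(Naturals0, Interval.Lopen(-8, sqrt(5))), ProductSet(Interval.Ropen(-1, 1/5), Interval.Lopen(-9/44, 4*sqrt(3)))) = Union(ProductSet(Interval.Ropen(-1, 1/5), Interval.Lopen(-9/44, 4*sqrt(3))), ProductSet(Naturals0, Interval.Lopen(-8, sqrt(5))))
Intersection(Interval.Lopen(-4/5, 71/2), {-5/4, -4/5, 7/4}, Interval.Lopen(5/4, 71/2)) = {7/4}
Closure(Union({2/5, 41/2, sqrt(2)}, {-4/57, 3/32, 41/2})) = {-4/57, 3/32, 2/5, 41/2, sqrt(2)}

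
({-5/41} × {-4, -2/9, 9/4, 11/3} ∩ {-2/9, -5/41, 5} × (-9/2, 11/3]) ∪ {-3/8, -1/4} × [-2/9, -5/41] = ({-5/41} × {-4, -2/9, 9/4, 11/3}) ∪ ({-3/8, -1/4} × [-2/9, -5/41])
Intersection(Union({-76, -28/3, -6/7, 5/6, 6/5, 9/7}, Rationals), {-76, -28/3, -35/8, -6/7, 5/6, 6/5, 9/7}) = {-76, -28/3, -35/8, -6/7, 5/6, 6/5, 9/7}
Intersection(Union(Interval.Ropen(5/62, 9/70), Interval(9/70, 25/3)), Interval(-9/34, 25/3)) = Interval(5/62, 25/3)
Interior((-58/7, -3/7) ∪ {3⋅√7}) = (-58/7, -3/7)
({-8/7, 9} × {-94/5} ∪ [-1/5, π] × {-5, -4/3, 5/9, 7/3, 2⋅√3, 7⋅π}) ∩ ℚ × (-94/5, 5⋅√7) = (ℚ ∩ [-1/5, π]) × {-5, -4/3, 5/9, 7/3, 2⋅√3}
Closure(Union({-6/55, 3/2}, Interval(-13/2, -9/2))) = Union({-6/55, 3/2}, Interval(-13/2, -9/2))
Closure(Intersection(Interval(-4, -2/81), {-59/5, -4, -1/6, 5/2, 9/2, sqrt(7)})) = {-4, -1/6}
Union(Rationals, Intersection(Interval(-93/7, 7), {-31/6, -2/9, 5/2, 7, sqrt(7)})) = Union({sqrt(7)}, Rationals)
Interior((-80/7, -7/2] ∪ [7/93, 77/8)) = (-80/7, -7/2) ∪ (7/93, 77/8)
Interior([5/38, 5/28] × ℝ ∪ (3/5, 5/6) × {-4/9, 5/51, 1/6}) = (5/38, 5/28) × ℝ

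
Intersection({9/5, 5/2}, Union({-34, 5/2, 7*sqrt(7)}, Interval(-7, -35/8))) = {5/2}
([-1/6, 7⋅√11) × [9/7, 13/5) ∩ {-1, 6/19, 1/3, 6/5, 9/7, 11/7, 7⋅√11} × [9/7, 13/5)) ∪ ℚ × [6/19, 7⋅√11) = ℚ × [6/19, 7⋅√11)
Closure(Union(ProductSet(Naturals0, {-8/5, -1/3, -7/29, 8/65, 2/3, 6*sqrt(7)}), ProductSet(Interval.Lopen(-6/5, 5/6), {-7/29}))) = Union(ProductSet(Interval(-6/5, 5/6), {-7/29}), ProductSet(Naturals0, {-8/5, -1/3, -7/29, 8/65, 2/3, 6*sqrt(7)}))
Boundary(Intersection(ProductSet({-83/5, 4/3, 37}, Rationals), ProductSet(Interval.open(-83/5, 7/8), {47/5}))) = EmptySet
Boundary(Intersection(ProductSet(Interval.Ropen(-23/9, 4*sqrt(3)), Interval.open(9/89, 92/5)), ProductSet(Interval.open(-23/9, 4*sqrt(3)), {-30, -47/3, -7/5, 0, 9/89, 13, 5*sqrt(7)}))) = ProductSet(Interval(-23/9, 4*sqrt(3)), {13, 5*sqrt(7)})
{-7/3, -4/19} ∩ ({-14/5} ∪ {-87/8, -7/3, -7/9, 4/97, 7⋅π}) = {-7/3}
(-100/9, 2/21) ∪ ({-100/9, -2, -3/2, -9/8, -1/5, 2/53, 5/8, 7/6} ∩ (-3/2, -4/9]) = (-100/9, 2/21)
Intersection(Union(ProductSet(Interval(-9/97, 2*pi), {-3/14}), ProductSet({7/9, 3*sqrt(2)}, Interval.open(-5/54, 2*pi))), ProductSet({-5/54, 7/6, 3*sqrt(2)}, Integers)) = ProductSet({3*sqrt(2)}, Range(0, 7, 1))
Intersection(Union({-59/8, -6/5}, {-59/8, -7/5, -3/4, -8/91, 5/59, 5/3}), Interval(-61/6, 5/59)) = {-59/8, -7/5, -6/5, -3/4, -8/91, 5/59}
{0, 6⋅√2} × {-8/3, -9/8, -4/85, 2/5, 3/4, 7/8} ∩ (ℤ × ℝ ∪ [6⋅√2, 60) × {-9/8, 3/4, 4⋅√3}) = ({0} × {-8/3, -9/8, -4/85, 2/5, 3/4, 7/8}) ∪ ({6⋅√2} × {-9/8, 3/4})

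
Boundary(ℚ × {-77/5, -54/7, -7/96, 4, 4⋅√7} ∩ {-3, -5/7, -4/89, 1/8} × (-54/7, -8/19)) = ∅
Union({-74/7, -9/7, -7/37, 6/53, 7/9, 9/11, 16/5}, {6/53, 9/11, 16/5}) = {-74/7, -9/7, -7/37, 6/53, 7/9, 9/11, 16/5}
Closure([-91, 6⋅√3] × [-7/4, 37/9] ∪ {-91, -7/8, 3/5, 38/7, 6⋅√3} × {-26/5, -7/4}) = ({-91, -7/8, 3/5, 38/7, 6⋅√3} × {-26/5, -7/4}) ∪ ([-91, 6⋅√3] × [-7/4, 37/9])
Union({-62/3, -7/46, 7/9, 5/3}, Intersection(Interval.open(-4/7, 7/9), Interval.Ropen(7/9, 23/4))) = {-62/3, -7/46, 7/9, 5/3}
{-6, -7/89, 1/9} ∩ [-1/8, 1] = {-7/89, 1/9}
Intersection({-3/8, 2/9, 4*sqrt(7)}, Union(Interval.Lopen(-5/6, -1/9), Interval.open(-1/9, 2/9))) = {-3/8}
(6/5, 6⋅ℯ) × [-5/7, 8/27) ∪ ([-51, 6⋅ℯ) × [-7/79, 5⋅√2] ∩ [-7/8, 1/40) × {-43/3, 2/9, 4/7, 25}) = ([-7/8, 1/40) × {2/9, 4/7}) ∪ ((6/5, 6⋅ℯ) × [-5/7, 8/27))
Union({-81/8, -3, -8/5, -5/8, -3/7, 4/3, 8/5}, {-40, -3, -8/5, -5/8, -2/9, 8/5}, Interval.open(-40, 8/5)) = Interval(-40, 8/5)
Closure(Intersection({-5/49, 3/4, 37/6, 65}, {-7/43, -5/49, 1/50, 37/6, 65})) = {-5/49, 37/6, 65}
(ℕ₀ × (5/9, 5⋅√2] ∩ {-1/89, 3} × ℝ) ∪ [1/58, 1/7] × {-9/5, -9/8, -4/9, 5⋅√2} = ({3} × (5/9, 5⋅√2]) ∪ ([1/58, 1/7] × {-9/5, -9/8, -4/9, 5⋅√2})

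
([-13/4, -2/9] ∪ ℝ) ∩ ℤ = ℤ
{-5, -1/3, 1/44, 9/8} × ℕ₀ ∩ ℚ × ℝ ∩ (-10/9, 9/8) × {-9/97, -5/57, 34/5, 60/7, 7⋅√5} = ∅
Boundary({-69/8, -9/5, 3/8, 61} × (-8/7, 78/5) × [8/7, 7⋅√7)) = {-69/8, -9/5, 3/8, 61} × [-8/7, 78/5] × [8/7, 7⋅√7]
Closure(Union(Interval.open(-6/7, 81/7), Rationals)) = Union(Interval(-oo, oo), Rationals)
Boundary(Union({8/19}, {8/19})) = {8/19}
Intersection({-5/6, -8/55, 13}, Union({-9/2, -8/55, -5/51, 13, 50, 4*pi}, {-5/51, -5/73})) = {-8/55, 13}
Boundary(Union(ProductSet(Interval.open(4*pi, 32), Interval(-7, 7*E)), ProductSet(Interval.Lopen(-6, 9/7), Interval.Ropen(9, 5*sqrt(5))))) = Union(ProductSet({-6, 9/7}, Interval(9, 5*sqrt(5))), ProductSet({32, 4*pi}, Interval(-7, 7*E)), ProductSet(Interval(-6, 9/7), {9, 5*sqrt(5)}), ProductSet(Interval(4*pi, 32), {-7, 7*E}))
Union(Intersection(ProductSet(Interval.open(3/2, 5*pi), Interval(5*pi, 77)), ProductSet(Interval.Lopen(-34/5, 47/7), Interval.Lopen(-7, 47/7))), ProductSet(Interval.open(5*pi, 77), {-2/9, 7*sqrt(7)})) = ProductSet(Interval.open(5*pi, 77), {-2/9, 7*sqrt(7)})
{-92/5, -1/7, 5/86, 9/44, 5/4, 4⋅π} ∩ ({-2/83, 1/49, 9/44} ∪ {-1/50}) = {9/44}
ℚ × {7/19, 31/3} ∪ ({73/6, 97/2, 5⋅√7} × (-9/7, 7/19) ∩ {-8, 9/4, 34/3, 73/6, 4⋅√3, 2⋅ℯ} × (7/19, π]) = ℚ × {7/19, 31/3}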